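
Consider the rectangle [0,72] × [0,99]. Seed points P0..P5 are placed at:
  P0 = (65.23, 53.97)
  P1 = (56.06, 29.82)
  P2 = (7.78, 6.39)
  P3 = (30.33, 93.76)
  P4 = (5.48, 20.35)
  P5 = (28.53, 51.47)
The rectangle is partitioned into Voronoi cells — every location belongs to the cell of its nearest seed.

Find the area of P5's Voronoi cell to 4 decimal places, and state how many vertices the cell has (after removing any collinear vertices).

1. box [0,72]×[0,99]: [(0, 0) (72, 0) (72, 99) (0, 99)]
2. ⊥bis P5·P0 via (46.88,52.72): [(0, 0) (50.4713, 0) (43.7274, 99) (0, 99)]  |A|=4662.8353
3. ⊥bis P5·P1 via (42.295,40.645): [(0, 0) (10.3312, 0) (47.2715, 46.9731) (43.7274, 99) (0, 99)]  |A|=3720.0833
4. ⊥bis P5·P2 via (18.155,28.93): [(0, 37.2866) (29.1149, 23.8852) (47.2715, 46.9731) (43.7274, 99) (0, 99)]  |A|=3053.9044
5. ⊥bis P5·P3 via (29.43,72.615): [(0, 73.8676) (0, 37.2866) (29.1149, 23.8852) (47.2715, 46.9731) (45.5716, 71.928)]  |A|=1889.3489
6. ⊥bis P5·P4 via (17.005,35.91): [(0, 73.8676) (0, 48.5053) (30.6332, 25.8159) (47.2715, 46.9731) (45.5716, 71.928)]  |A|=1679.2387
7. canonical 5-gon: [(0, 73.8676) (0, 48.5053) (30.6332, 25.8159) (47.2715, 46.9731) (45.5716, 71.928)]
8. shoelace: 1679.2387

Area of P5's cell: 1679.2387 (5 vertices)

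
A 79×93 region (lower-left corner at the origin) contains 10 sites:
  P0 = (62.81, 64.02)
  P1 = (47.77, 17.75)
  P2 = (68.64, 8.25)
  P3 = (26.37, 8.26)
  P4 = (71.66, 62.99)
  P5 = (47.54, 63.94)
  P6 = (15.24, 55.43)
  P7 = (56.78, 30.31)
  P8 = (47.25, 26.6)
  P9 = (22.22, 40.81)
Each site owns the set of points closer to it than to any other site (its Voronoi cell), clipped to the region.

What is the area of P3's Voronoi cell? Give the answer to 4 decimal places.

Area of P3's cell: 879.9526

1. box [0,79]×[0,93]: [(0, 0) (79, 0) (79, 93) (0, 93)]
2. ⊥bis P3·P0 via (44.59,36.14): [(0, 65.2802) (0, 0) (79, 0) (79, 13.6525)]  |A|=3117.8449
3. ⊥bis P3·P1 via (37.07,13.005): [(19.5554, 52.5005) (0, 65.2802) (0, 0) (42.8372, 0)]  |A|=1762.7771
4. ⊥bis P3·P2 via (47.505,8.255): [(19.5554, 52.5005) (0, 65.2802) (0, 0) (42.8372, 0)]  |A|=1762.7771
5. ⊥bis P3·P4 via (49.015,35.625): [(19.5554, 52.5005) (0, 65.2802) (0, 0) (42.8372, 0)]  |A|=1762.7771
6. ⊥bis P3·P5 via (36.955,36.1): [(24.7747, 40.7311) (0, 50.1506) (0, 0) (42.8372, 0)]  |A|=1493.6338
7. ⊥bis P3·P6 via (20.805,31.845): [(27.966, 33.5347) (0, 26.936) (0, 0) (42.8372, 0)]  |A|=1094.9099
8. ⊥bis P3·P7 via (41.575,19.285): [(27.966, 33.5347) (0, 26.936) (0, 0) (42.8372, 0)]  |A|=1094.9099
9. ⊥bis P3·P8 via (36.81,17.43): [(33.3719, 21.3443) (23.5746, 32.4985) (0, 26.936) (0, 0) (42.8372, 0)]  |A|=1065.3428
10. ⊥bis P3·P9 via (24.295,24.535): [(33.3719, 21.3443) (29.9374, 25.2544) (0, 21.4375) (0, 0) (42.8372, 0)]  |A|=879.9526
11. canonical 5-gon: [(33.3719, 21.3443) (29.9374, 25.2544) (0, 21.4375) (0, 0) (42.8372, 0)]
12. shoelace: 879.9526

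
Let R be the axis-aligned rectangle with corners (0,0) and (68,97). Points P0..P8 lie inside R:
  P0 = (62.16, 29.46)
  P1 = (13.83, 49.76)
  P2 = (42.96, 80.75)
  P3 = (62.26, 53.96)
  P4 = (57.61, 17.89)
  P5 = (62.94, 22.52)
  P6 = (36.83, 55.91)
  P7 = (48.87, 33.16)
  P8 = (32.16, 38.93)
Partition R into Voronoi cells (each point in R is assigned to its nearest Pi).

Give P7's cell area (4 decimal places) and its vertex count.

Area of P7's cell: 417.6597 (5 vertices)

1. box [0,68]×[0,97]: [(0, 0) (68, 0) (68, 97) (0, 97)]
2. ⊥bis P7·P0 via (55.515,31.31): [(0, 0) (46.7981, 0) (68, 76.1548) (68, 97) (0, 97)]  |A|=5788.6888
3. ⊥bis P7·P1 via (31.35,41.46): [(11.7086, 0) (46.7981, 0) (68, 76.1548) (68, 97) (57.6618, 97)]  |A|=2424.2283
4. ⊥bis P7·P2 via (45.915,56.955): [(38.2391, 56.0018) (11.7086, 0) (46.7981, 0) (63.2542, 59.1083)]  |A|=1696.2784
5. ⊥bis P7·P3 via (55.565,43.56): [(37.7714, 55.0146) (11.7086, 0) (46.7981, 0) (58.4147, 41.7255)]  |A|=1473.083
6. ⊥bis P7·P4 via (53.24,25.525): [(37.7714, 55.0146) (12.8486, 2.4064) (54.0304, 25.9774) (58.4147, 41.7255)]  |A|=981.201
7. ⊥bis P7·P5 via (55.905,27.84): [(37.7714, 55.0146) (12.8486, 2.4064) (54.0304, 25.9774) (58.4147, 41.7255)]  |A|=981.201
8. ⊥bis P7·P6 via (42.85,44.535): [(48.997, 47.7882) (29.4461, 37.4413) (12.8486, 2.4064) (54.0304, 25.9774) (58.4147, 41.7255)]  |A|=852.4846
9. ⊥bis P7·P8 via (40.515,36.045): [(48.997, 47.7882) (43.58, 44.9214) (32.8532, 13.8563) (54.0304, 25.9774) (58.4147, 41.7255)]  |A|=417.6597
10. canonical 5-gon: [(48.997, 47.7882) (43.58, 44.9214) (32.8532, 13.8563) (54.0304, 25.9774) (58.4147, 41.7255)]
11. shoelace: 417.6597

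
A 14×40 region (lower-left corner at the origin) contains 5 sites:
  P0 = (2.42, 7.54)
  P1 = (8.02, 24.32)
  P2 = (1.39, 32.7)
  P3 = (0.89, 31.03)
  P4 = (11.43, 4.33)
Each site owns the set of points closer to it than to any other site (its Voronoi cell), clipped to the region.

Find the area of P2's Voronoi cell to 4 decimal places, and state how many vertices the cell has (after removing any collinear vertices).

Area of P2's cell: 110.2061 (5 vertices)

1. box [0,14]×[0,40]: [(0, 0) (14, 0) (14, 40) (0, 40)]
2. ⊥bis P2·P0 via (1.905,20.12): [(0, 20.042) (14, 20.6151) (14, 40) (0, 40)]  |A|=275.3999
3. ⊥bis P2·P1 via (4.705,28.51): [(0, 24.7875) (14, 35.8639) (14, 40) (0, 40)]  |A|=135.4397
4. ⊥bis P2·P3 via (1.14,31.865): [(0, 32.2063) (6.8026, 30.1696) (14, 35.8639) (14, 40) (0, 40)]  |A|=110.2061
5. ⊥bis P2·P4 via (6.41,18.515): [(0, 32.2063) (6.8026, 30.1696) (14, 35.8639) (14, 40) (0, 40)]  |A|=110.2061
6. canonical 5-gon: [(0, 32.2063) (6.8026, 30.1696) (14, 35.8639) (14, 40) (0, 40)]
7. shoelace: 110.2061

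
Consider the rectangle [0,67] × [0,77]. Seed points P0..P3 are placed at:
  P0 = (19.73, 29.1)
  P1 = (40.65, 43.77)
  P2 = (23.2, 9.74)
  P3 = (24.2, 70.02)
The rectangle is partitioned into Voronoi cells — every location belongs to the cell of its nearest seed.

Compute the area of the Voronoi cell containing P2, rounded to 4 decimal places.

1. box [0,67]×[0,77]: [(0, 0) (67, 0) (67, 77) (0, 77)]
2. ⊥bis P2·P0 via (21.465,19.42): [(0, 15.5727) (0, 0) (67, 0) (67, 27.5815)]  |A|=1445.6657
3. ⊥bis P2·P1 via (31.925,26.755): [(39.8152, 22.709) (0, 15.5727) (0, 0) (67, 0) (67, 8.7691)]  |A|=1189.9612
4. ⊥bis P2·P3 via (23.7,39.88): [(39.8152, 22.709) (0, 15.5727) (0, 0) (67, 0) (67, 8.7691)]  |A|=1189.9612
5. canonical 5-gon: [(39.8152, 22.709) (0, 15.5727) (0, 0) (67, 0) (67, 8.7691)]
6. shoelace: 1189.9612

Area of P2's cell: 1189.9612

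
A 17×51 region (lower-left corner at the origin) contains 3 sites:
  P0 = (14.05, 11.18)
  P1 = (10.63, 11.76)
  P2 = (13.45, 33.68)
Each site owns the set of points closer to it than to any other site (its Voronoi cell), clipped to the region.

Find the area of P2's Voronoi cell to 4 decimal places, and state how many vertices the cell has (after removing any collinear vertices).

1. box [0,17]×[0,51]: [(0, 0) (17, 0) (17, 51) (0, 51)]
2. ⊥bis P2·P0 via (13.75,22.43): [(0, 22.0633) (17, 22.5167) (17, 51) (0, 51)]  |A|=488.07
3. ⊥bis P2·P1 via (12.04,22.72): [(0, 24.2689) (14.2008, 22.442) (17, 22.5167) (17, 51) (0, 51)]  |A|=472.4094
4. canonical 5-gon: [(0, 24.2689) (14.2008, 22.442) (17, 22.5167) (17, 51) (0, 51)]
5. shoelace: 472.4094

Area of P2's cell: 472.4094 (5 vertices)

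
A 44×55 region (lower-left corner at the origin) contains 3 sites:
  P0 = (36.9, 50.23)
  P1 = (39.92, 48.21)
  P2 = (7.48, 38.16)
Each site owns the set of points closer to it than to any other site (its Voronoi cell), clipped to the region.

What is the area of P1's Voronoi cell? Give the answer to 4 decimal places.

1. box [0,44]×[0,55]: [(0, 0) (44, 0) (44, 55) (0, 55)]
2. ⊥bis P1·P0 via (38.41,49.22): [(5.488, 0) (44, 0) (44, 55) (42.2761, 55)]  |A|=1106.4871
3. ⊥bis P1·P2 via (23.7,43.185): [(27.0787, 32.2791) (37.0788, 0) (44, 0) (44, 55) (42.2761, 55)]  |A|=596.6254
4. canonical 5-gon: [(27.0787, 32.2791) (37.0788, 0) (44, 0) (44, 55) (42.2761, 55)]
5. shoelace: 596.6254

Area of P1's cell: 596.6254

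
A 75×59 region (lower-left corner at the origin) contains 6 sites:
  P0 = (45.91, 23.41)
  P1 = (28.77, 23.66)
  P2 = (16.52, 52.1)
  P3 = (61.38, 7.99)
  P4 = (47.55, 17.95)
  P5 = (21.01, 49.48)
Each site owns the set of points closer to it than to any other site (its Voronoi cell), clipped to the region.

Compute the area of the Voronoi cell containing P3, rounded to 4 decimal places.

1. box [0,75]×[0,59]: [(0, 0) (75, 0) (75, 59) (0, 59)]
2. ⊥bis P3·P0 via (53.645,15.7): [(37.9957, 0) (75, 0) (75, 37.1242)]  |A|=686.8775
3. ⊥bis P3·P1 via (45.075,15.825): [(37.9957, 0) (75, 0) (75, 37.1242)]  |A|=686.8775
4. ⊥bis P3·P2 via (38.95,30.045): [(37.9957, 0) (75, 0) (75, 37.1242)]  |A|=686.8775
5. ⊥bis P3·P4 via (54.465,12.97): [(63.6852, 25.7728) (45.1243, 0) (75, 0) (75, 37.1242)]  |A|=595.0156
6. ⊥bis P3·P5 via (41.195,28.735): [(63.6852, 25.7728) (45.1243, 0) (75, 0) (75, 37.1242)]  |A|=595.0156
7. canonical 4-gon: [(63.6852, 25.7728) (45.1243, 0) (75, 0) (75, 37.1242)]
8. shoelace: 595.0156

Area of P3's cell: 595.0156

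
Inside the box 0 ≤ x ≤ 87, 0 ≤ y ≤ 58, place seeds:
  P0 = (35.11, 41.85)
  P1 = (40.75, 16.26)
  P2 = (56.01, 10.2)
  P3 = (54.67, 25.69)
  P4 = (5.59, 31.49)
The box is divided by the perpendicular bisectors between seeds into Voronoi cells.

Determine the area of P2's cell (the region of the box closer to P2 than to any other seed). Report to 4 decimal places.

1. box [0,87]×[0,58]: [(0, 0) (87, 0) (87, 58) (0, 58)]
2. ⊥bis P2·P0 via (45.56,26.025): [(6.1489, 0) (87, 0) (87, 53.3898)]  |A|=2158.3112
3. ⊥bis P2·P1 via (48.38,13.23): [(56.2695, 33.097) (43.1261, 0) (87, 0) (87, 53.3898)]  |A|=1546.3937
4. ⊥bis P2·P3 via (55.34,17.945): [(50.0714, 17.4892) (43.1261, 0) (87, 0) (87, 20.6838)]  |A|=765.5722
5. ⊥bis P2·P4 via (30.8,20.845): [(50.0714, 17.4892) (43.1261, 0) (87, 0) (87, 20.6838)]  |A|=765.5722
6. canonical 4-gon: [(50.0714, 17.4892) (43.1261, 0) (87, 0) (87, 20.6838)]
7. shoelace: 765.5722

Area of P2's cell: 765.5722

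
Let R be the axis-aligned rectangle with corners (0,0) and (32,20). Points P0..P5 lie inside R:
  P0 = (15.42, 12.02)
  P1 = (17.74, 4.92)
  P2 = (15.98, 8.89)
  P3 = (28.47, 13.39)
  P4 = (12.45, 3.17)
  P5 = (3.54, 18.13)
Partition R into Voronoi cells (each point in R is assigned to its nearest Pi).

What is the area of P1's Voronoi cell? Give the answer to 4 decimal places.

Area of P1's cell: 94.1813

1. box [0,32]×[0,20]: [(0, 0) (32, 0) (32, 20) (0, 20)]
2. ⊥bis P1·P0 via (16.58,8.47): [(0, 3.0523) (0, 0) (32, 0) (32, 13.5086)]  |A|=264.9753
3. ⊥bis P1·P2 via (16.86,6.905): [(31.071, 13.2051) (1.2845, 0) (32, 0) (32, 13.5086)]  |A|=209.0751
4. ⊥bis P1·P3 via (23.105,9.155): [(22.8018, 9.5391) (1.2845, 0) (30.3317, 0)]  |A|=138.5427
5. ⊥bis P1·P4 via (15.095,4.045): [(22.8018, 9.5391) (14.4956, 5.8568) (16.4331, 0) (30.3317, 0)]  |A|=94.1813
6. ⊥bis P1·P5 via (10.64,11.525): [(22.8018, 9.5391) (14.4956, 5.8568) (16.4331, 0) (30.3317, 0)]  |A|=94.1813
7. canonical 4-gon: [(22.8018, 9.5391) (14.4956, 5.8568) (16.4331, 0) (30.3317, 0)]
8. shoelace: 94.1813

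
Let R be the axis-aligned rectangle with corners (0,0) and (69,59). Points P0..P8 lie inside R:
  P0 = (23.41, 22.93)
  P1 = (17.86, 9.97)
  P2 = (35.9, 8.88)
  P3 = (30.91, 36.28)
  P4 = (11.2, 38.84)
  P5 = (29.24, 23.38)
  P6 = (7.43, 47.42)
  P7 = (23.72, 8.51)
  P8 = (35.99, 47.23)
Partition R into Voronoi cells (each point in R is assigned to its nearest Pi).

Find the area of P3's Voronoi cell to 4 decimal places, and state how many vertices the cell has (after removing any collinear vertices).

Area of P3's cell: 379.3108 (5 vertices)

1. box [0,69]×[0,59]: [(0, 0) (69, 0) (69, 59) (0, 59)]
2. ⊥bis P3·P0 via (27.16,29.605): [(0, 44.8634) (69, 6.0994) (69, 59) (0, 59)]  |A|=2312.7831
3. ⊥bis P3·P1 via (24.385,23.125): [(0, 44.8634) (69, 6.0994) (69, 59) (0, 59)]  |A|=2312.7831
4. ⊥bis P3·P2 via (33.405,22.58): [(0, 44.8634) (38.1321, 23.4409) (69, 29.0624) (69, 59) (0, 59)]  |A|=1958.3725
5. ⊥bis P3·P4 via (21.055,37.56): [(20.5072, 33.3425) (38.1321, 23.4409) (69, 29.0624) (69, 59) (23.8397, 59)]  |A|=1507.5883
6. ⊥bis P3·P5 via (30.075,29.83): [(20.5072, 33.3425) (25.7667, 30.3877) (55.2903, 26.5657) (69, 29.0624) (69, 59) (23.8397, 59)]  |A|=1428.6708
7. ⊥bis P3·P6 via (19.17,41.85): [(22.5328, 48.9378) (20.5072, 33.3425) (25.7667, 30.3877) (55.2903, 26.5657) (69, 29.0624) (69, 59) (27.3068, 59)]  |A|=1411.2277
8. ⊥bis P3·P7 via (27.315,22.395): [(22.5328, 48.9378) (20.5072, 33.3425) (25.7667, 30.3877) (55.2903, 26.5657) (69, 29.0624) (69, 59) (27.3068, 59)]  |A|=1411.2277
9. ⊥bis P3·P8 via (33.45,41.755): [(22.2733, 46.9402) (20.5072, 33.3425) (25.7667, 30.3877) (55.2903, 26.5657) (63.118, 27.9912)]  |A|=379.3108
10. canonical 5-gon: [(22.2733, 46.9402) (20.5072, 33.3425) (25.7667, 30.3877) (55.2903, 26.5657) (63.118, 27.9912)]
11. shoelace: 379.3108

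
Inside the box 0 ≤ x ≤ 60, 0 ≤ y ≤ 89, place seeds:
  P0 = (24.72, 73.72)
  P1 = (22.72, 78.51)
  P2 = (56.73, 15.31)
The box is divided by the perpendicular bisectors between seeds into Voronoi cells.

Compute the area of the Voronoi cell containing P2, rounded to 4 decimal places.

1. box [0,60]×[0,89]: [(0, 0) (60, 0) (60, 89) (0, 89)]
2. ⊥bis P2·P0 via (40.725,44.515): [(0, 22.1968) (0, 0) (60, 0) (60, 55.0781)]  |A|=2318.2475
3. ⊥bis P2·P1 via (39.725,46.91): [(0, 22.1968) (0, 0) (60, 0) (60, 55.0781)]  |A|=2318.2475
4. canonical 4-gon: [(0, 22.1968) (0, 0) (60, 0) (60, 55.0781)]
5. shoelace: 2318.2475

Area of P2's cell: 2318.2475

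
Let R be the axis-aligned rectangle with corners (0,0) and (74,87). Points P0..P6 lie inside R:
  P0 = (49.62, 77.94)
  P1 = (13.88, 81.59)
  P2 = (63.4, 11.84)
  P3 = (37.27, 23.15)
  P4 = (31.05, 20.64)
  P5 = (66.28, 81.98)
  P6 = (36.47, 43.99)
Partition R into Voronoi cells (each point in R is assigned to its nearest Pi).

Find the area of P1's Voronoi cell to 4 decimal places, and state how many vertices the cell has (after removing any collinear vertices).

Area of P1's cell: 939.5122 (4 vertices)

1. box [0,74]×[0,87]: [(0, 0) (74, 0) (74, 87) (0, 87)]
2. ⊥bis P1·P0 via (31.75,79.765): [(0, 0) (23.6039, 0) (32.4889, 87) (0, 87)]  |A|=2440.0354
3. ⊥bis P1·P2 via (38.64,46.715): [(0, 19.282) (27.5722, 38.8573) (32.4889, 87) (0, 87)]  |A|=1715.6202
4. ⊥bis P1·P3 via (25.575,52.37): [(0, 42.1339) (29.0962, 53.7793) (32.4889, 87) (0, 87)]  |A|=1192.3678
5. ⊥bis P1·P4 via (22.465,51.115): [(0, 44.7865) (22.3785, 51.0906) (29.0962, 53.7793) (32.4889, 87) (0, 87)]  |A|=1162.6873
6. ⊥bis P1·P5 via (40.08,81.785): [(0, 44.7865) (22.3785, 51.0906) (29.0962, 53.7793) (32.4889, 87) (0, 87)]  |A|=1162.6873
7. ⊥bis P1·P6 via (25.175,62.79): [(0, 47.6649) (30.3329, 65.8888) (32.4889, 87) (0, 87)]  |A|=939.5122
8. canonical 4-gon: [(0, 47.6649) (30.3329, 65.8888) (32.4889, 87) (0, 87)]
9. shoelace: 939.5122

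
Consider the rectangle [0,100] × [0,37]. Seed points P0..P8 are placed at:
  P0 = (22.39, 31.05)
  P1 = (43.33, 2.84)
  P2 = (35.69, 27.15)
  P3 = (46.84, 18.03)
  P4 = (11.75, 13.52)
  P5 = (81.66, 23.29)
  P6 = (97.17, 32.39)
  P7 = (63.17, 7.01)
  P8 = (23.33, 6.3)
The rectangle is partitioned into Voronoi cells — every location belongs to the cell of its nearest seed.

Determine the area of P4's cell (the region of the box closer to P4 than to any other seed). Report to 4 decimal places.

1. box [0,100]×[0,37]: [(0, 0) (100, 0) (100, 37) (0, 37)]
2. ⊥bis P4·P0 via (17.07,22.285): [(0, 32.6458) (0, 0) (53.7858, 0)]  |A|=877.9401
3. ⊥bis P4·P1 via (27.54,8.18): [(29.7146, 14.6102) (0, 32.6458) (0, 0) (24.7736, 0)]  |A|=666.0029
4. ⊥bis P4·P2 via (23.72,20.335): [(28.6953, 11.5962) (25.535, 17.1471) (0, 32.6458) (0, 0) (24.7736, 0)]  |A|=658.4113
5. ⊥bis P4·P3 via (29.295,15.775): [(28.6953, 11.5962) (25.535, 17.1471) (0, 32.6458) (0, 0) (24.7736, 0)]  |A|=658.4113
6. ⊥bis P4·P5 via (46.705,18.405): [(28.6953, 11.5962) (25.535, 17.1471) (0, 32.6458) (0, 0) (24.7736, 0)]  |A|=658.4113
7. ⊥bis P4·P6 via (54.46,22.955): [(28.6953, 11.5962) (25.535, 17.1471) (0, 32.6458) (0, 0) (24.7736, 0)]  |A|=658.4113
8. ⊥bis P4·P7 via (37.46,10.265): [(28.6953, 11.5962) (25.535, 17.1471) (0, 32.6458) (0, 0) (24.7736, 0)]  |A|=658.4113
9. ⊥bis P4·P8 via (17.54,9.91): [(23.0084, 18.6806) (0, 32.6458) (0, 0) (11.3612, 0)]  |A|=481.6811
10. canonical 4-gon: [(23.0084, 18.6806) (0, 32.6458) (0, 0) (11.3612, 0)]
11. shoelace: 481.6811

Area of P4's cell: 481.6811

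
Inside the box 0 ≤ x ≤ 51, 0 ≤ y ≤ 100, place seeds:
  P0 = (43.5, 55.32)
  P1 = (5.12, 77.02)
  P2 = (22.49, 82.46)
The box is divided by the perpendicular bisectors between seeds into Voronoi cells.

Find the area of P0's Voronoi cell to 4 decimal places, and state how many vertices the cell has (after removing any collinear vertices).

Area of P0's cell: 3012.8736 (5 vertices)

1. box [0,51]×[0,100]: [(0, 0) (51, 0) (51, 100) (0, 100)]
2. ⊥bis P0·P1 via (24.31,66.17): [(0, 23.1738) (0, 0) (51, 0) (51, 100) (43.4374, 100)]  |A|=3431.4332
3. ⊥bis P0·P2 via (32.995,68.89): [(20.2846, 59.0505) (0, 23.1738) (0, 0) (51, 0) (51, 82.8283)]  |A|=3012.8736
4. canonical 5-gon: [(20.2846, 59.0505) (0, 23.1738) (0, 0) (51, 0) (51, 82.8283)]
5. shoelace: 3012.8736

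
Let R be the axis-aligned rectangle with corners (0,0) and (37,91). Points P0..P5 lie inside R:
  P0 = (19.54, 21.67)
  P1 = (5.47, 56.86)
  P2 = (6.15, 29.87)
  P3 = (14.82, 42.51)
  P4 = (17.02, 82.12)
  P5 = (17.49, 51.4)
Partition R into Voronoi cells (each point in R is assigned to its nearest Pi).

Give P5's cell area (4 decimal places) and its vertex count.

Area of P5's cell: 540.8005 (4 vertices)

1. box [0,37]×[0,91]: [(0, 0) (37, 0) (37, 91) (0, 91)]
2. ⊥bis P5·P0 via (18.515,36.535): [(0, 35.2583) (37, 37.8096) (37, 91) (0, 91)]  |A|=2015.2433
3. ⊥bis P5·P1 via (11.48,54.13): [(3.0017, 35.4653) (37, 37.8096) (37, 91) (28.2279, 91)]  |A|=1147.7686
4. ⊥bis P5·P2 via (11.82,40.635): [(6.5991, 43.3849) (19.4781, 36.6014) (37, 37.8096) (37, 91) (28.2279, 91)]  |A|=1084.5689
5. ⊥bis P5·P3 via (16.155,46.955): [(9.1733, 49.0519) (37, 40.6945) (37, 91) (28.2279, 91)]  |A|=883.9045
6. ⊥bis P5·P4 via (17.255,66.76): [(17.2168, 66.7594) (9.1733, 49.0519) (37, 40.6945) (37, 67.0621)]  |A|=540.8005
7. canonical 4-gon: [(17.2168, 66.7594) (9.1733, 49.0519) (37, 40.6945) (37, 67.0621)]
8. shoelace: 540.8005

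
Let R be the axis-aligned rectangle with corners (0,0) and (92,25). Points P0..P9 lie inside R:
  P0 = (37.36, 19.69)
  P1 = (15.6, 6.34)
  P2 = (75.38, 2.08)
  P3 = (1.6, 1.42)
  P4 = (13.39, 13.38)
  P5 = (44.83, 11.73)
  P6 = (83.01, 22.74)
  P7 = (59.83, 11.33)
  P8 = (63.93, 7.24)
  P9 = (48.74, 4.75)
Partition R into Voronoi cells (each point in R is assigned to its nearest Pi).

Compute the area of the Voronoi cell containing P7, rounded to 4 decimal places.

Area of P7's cell: 257.4723

1. box [0,92]×[0,25]: [(0, 0) (92, 0) (92, 25) (0, 25)]
2. ⊥bis P7·P0 via (48.595,15.51): [(42.8245, 0) (92, 0) (92, 25) (52.1258, 25)]  |A|=1113.1219
3. ⊥bis P7·P1 via (37.715,8.835): [(42.8245, 0) (92, 0) (92, 25) (52.1258, 25)]  |A|=1113.1219
4. ⊥bis P7·P2 via (67.605,6.705): [(42.8245, 0) (63.6165, 0) (78.4879, 25) (52.1258, 25)]  |A|=589.4265
5. ⊥bis P7·P3 via (30.715,6.375): [(42.8245, 0) (63.6165, 0) (78.4879, 25) (52.1258, 25)]  |A|=589.4265
6. ⊥bis P7·P4 via (36.61,12.355): [(42.8245, 0) (63.6165, 0) (78.4879, 25) (52.1258, 25)]  |A|=589.4265
7. ⊥bis P7·P5 via (52.33,11.53): [(52.0225, 0) (63.6165, 0) (78.4879, 25) (52.6892, 25)]  |A|=467.408
8. ⊥bis P7·P6 via (71.42,17.035): [(52.0225, 0) (63.6165, 0) (72.475, 14.8918) (67.4994, 25) (52.6892, 25)]  |A|=411.8709
9. ⊥bis P7·P8 via (61.88,9.285): [(52.0225, 0) (52.6176, 0) (70.8223, 18.2492) (67.4994, 25) (52.6892, 25)]  |A|=284.3348
10. ⊥bis P7·P9 via (54.285,8.04): [(52.325, 11.3434) (56.6544, 4.0466) (70.8223, 18.2492) (67.4994, 25) (52.6892, 25)]  |A|=257.4723
11. canonical 5-gon: [(52.325, 11.3434) (56.6544, 4.0466) (70.8223, 18.2492) (67.4994, 25) (52.6892, 25)]
12. shoelace: 257.4723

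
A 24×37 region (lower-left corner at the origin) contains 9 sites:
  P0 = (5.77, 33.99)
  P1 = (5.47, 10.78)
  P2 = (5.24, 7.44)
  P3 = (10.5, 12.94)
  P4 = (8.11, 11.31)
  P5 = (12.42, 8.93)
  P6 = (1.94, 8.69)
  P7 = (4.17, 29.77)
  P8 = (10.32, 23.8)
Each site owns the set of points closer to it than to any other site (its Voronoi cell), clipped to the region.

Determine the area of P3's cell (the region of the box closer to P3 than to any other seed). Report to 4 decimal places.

Area of P3's cell: 86.0185

1. box [0,24]×[0,37]: [(0, 0) (24, 0) (24, 37) (0, 37)]
2. ⊥bis P3·P0 via (8.135,23.465): [(0, 21.637) (0, 0) (24, 0) (24, 27.0299)]  |A|=584.0035
3. ⊥bis P3·P1 via (7.985,11.86): [(3.4533, 22.413) (13.078, 0) (24, 0) (24, 27.0299)]  |A|=400.0857
4. ⊥bis P3·P2 via (7.87,10.19): [(3.4533, 22.413) (9.282, 8.8396) (18.5249, 0) (24, 0) (24, 27.0299)]  |A|=376.0112
5. ⊥bis P3·P4 via (9.305,12.125): [(3.4533, 22.413) (5.4336, 17.8015) (15.7914, 2.6143) (18.5249, 0) (24, 0) (24, 27.0299)]  |A|=358.822
6. ⊥bis P3·P5 via (11.46,10.935): [(3.4533, 22.413) (5.4336, 17.8015) (10.4473, 10.4501) (24, 16.9392) (24, 27.0299)]  |A|=211.7042
7. ⊥bis P3·P6 via (6.22,10.815): [(3.4533, 22.413) (5.4336, 17.8015) (10.4473, 10.4501) (24, 16.9392) (24, 27.0299)]  |A|=211.7042
8. ⊥bis P3·P7 via (7.335,21.355): [(20.0833, 26.1498) (4.3842, 20.2452) (5.4336, 17.8015) (10.4473, 10.4501) (24, 16.9392) (24, 27.0299)]  |A|=191.9392
9. ⊥bis P3·P8 via (10.41,18.37): [(5.2263, 18.2841) (5.4336, 17.8015) (10.4473, 10.4501) (24, 16.9392) (24, 18.5952)]  |A|=86.0185
10. canonical 5-gon: [(5.2263, 18.2841) (5.4336, 17.8015) (10.4473, 10.4501) (24, 16.9392) (24, 18.5952)]
11. shoelace: 86.0185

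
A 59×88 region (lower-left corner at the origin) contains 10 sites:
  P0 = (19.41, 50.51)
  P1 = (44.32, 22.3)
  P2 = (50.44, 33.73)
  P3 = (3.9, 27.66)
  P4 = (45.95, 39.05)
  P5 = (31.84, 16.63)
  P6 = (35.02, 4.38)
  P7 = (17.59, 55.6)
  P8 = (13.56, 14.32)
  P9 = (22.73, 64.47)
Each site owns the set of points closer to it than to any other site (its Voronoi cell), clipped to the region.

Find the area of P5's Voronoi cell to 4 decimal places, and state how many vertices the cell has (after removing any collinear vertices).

Area of P5's cell: 345.3855 (6 vertices)

1. box [0,59]×[0,88]: [(0, 0) (59, 0) (59, 88) (0, 88)]
2. ⊥bis P5·P0 via (25.625,33.57): [(0, 24.1686) (0, 0) (59, 0) (59, 45.8147)]  |A|=2064.5087
3. ⊥bis P5·P1 via (38.08,19.465): [(30.8078, 35.4715) (0, 24.1686) (0, 0) (46.9235, 0)]  |A|=1204.514
4. ⊥bis P5·P2 via (41.14,25.18): [(30.8078, 35.4715) (0, 24.1686) (0, 0) (46.9235, 0)]  |A|=1204.514
5. ⊥bis P5·P3 via (17.87,22.145): [(30.8078, 35.4715) (21.8308, 32.178) (9.1277, 0) (46.9235, 0)]  |A|=793.8487
6. ⊥bis P5·P4 via (38.895,27.84): [(32.4251, 31.9118) (28.2564, 34.5354) (21.8308, 32.178) (9.1277, 0) (46.9235, 0)]  |A|=788.5507
7. ⊥bis P5·P6 via (33.43,10.505): [(41.2308, 12.53) (32.4251, 31.9118) (28.2564, 34.5354) (21.8308, 32.178) (10.9735, 4.6755)]  |A|=488.2754
8. ⊥bis P5·P7 via (24.715,36.115): [(41.2308, 12.53) (32.4251, 31.9118) (28.2564, 34.5354) (21.8308, 32.178) (10.9735, 4.6755)]  |A|=488.2754
9. ⊥bis P5·P8 via (22.7,15.475): [(23.6489, 7.9659) (41.2308, 12.53) (32.4251, 31.9118) (28.2564, 34.5354) (21.8308, 32.178) (20.8903, 29.7957)]  |A|=345.3855
10. ⊥bis P5·P9 via (27.285,40.55): [(23.6489, 7.9659) (41.2308, 12.53) (32.4251, 31.9118) (28.2564, 34.5354) (21.8308, 32.178) (20.8903, 29.7957)]  |A|=345.3855
11. canonical 6-gon: [(23.6489, 7.9659) (41.2308, 12.53) (32.4251, 31.9118) (28.2564, 34.5354) (21.8308, 32.178) (20.8903, 29.7957)]
12. shoelace: 345.3855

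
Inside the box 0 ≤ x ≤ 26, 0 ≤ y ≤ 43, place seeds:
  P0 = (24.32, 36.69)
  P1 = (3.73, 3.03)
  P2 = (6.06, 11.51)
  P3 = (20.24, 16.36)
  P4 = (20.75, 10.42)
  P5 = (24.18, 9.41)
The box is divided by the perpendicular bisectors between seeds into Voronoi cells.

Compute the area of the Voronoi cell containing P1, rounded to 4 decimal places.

Area of P1's cell: 94.1484

1. box [0,26]×[0,43]: [(0, 0) (26, 0) (26, 43) (0, 43)]
2. ⊥bis P1·P0 via (14.025,19.86): [(0, 28.4392) (0, 0) (26, 0) (26, 12.5348)]  |A|=532.6619
3. ⊥bis P1·P2 via (4.895,7.27): [(0, 8.615) (0, 0) (26, 0) (26, 1.4711)]  |A|=131.119
4. ⊥bis P1·P3 via (11.985,9.695): [(16.5224, 4.0752) (0, 8.615) (0, 0) (19.8126, 0)]  |A|=111.5402
5. ⊥bis P1·P4 via (12.24,6.725): [(12.9663, 5.0523) (0, 8.615) (0, 0) (15.16, 0)]  |A|=94.1484
6. ⊥bis P1·P5 via (13.955,6.22): [(12.9663, 5.0523) (0, 8.615) (0, 0) (15.16, 0)]  |A|=94.1484
7. canonical 4-gon: [(12.9663, 5.0523) (0, 8.615) (0, 0) (15.16, 0)]
8. shoelace: 94.1484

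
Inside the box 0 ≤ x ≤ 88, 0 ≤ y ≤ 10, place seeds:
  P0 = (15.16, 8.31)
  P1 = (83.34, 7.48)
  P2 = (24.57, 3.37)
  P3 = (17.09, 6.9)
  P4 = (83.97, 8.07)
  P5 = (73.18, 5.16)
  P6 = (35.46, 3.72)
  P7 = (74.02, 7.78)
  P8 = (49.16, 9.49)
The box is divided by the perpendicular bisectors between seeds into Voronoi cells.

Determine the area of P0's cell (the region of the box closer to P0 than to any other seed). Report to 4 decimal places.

Area of P0's cell: 142.2187

1. box [0,88]×[0,10]: [(0, 0) (88, 0) (88, 10) (0, 10)]
2. ⊥bis P0·P1 via (49.25,7.895): [(0, 0) (49.1539, 0) (49.2756, 10) (0, 10)]  |A|=492.1476
3. ⊥bis P0·P2 via (19.865,5.84): [(0, 0) (16.7992, 0) (22.0489, 10) (0, 10)]  |A|=194.2402
4. ⊥bis P0·P3 via (16.125,7.605): [(0, 0) (10.569, 0) (17.8747, 10) (0, 10)]  |A|=142.2187
5. ⊥bis P0·P4 via (49.565,8.19): [(0, 0) (10.569, 0) (17.8747, 10) (0, 10)]  |A|=142.2187
6. ⊥bis P0·P5 via (44.17,6.735): [(0, 0) (10.569, 0) (17.8747, 10) (0, 10)]  |A|=142.2187
7. ⊥bis P0·P6 via (25.31,6.015): [(0, 0) (10.569, 0) (17.8747, 10) (0, 10)]  |A|=142.2187
8. ⊥bis P0·P7 via (44.59,8.045): [(0, 0) (10.569, 0) (17.8747, 10) (0, 10)]  |A|=142.2187
9. ⊥bis P0·P8 via (32.16,8.9): [(0, 0) (10.569, 0) (17.8747, 10) (0, 10)]  |A|=142.2187
10. canonical 4-gon: [(0, 0) (10.569, 0) (17.8747, 10) (0, 10)]
11. shoelace: 142.2187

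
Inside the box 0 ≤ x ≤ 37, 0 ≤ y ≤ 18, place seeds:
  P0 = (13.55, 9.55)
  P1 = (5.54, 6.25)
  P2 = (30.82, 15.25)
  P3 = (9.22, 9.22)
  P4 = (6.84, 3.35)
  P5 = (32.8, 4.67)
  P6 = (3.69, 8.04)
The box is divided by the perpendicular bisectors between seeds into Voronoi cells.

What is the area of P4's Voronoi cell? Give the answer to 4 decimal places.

Area of P4's cell: 61.5332

1. box [0,37]×[0,18]: [(0, 0) (37, 0) (37, 18) (0, 18)]
2. ⊥bis P4·P0 via (10.195,6.45): [(0, 17.4836) (0, 0) (16.1548, 0)]  |A|=141.2219
3. ⊥bis P4·P1 via (6.19,4.8): [(10.1, 6.5528) (0, 2.0252) (0, 0) (16.1548, 0)]  |A|=63.1564
4. ⊥bis P4·P2 via (18.83,9.3): [(10.1, 6.5528) (0, 2.0252) (0, 0) (16.1548, 0)]  |A|=63.1564
5. ⊥bis P4·P3 via (8.03,6.285): [(11.7358, 4.7825) (8.8033, 5.9715) (0, 2.0252) (0, 0) (16.1548, 0)]  |A|=61.5332
6. ⊥bis P4·P5 via (19.82,4.01): [(11.7358, 4.7825) (8.8033, 5.9715) (0, 2.0252) (0, 0) (16.1548, 0)]  |A|=61.5332
7. ⊥bis P4·P6 via (5.265,5.695): [(11.7358, 4.7825) (8.8033, 5.9715) (0, 2.0252) (0, 0) (16.1548, 0)]  |A|=61.5332
8. canonical 5-gon: [(11.7358, 4.7825) (8.8033, 5.9715) (0, 2.0252) (0, 0) (16.1548, 0)]
9. shoelace: 61.5332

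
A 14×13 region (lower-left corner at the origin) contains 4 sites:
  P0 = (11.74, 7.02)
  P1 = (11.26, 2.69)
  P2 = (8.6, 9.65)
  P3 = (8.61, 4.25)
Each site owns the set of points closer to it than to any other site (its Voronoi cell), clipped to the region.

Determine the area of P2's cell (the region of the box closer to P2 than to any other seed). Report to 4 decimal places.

Area of P2's cell: 69.9038

1. box [0,14]×[0,13]: [(0, 0) (14, 0) (14, 13) (0, 13)]
2. ⊥bis P2·P0 via (10.17,8.335): [(0, 0) (3.1888, 0) (14, 12.9077) (14, 13) (0, 13)]  |A|=112.226
3. ⊥bis P2·P1 via (9.93,6.17): [(0, 2.3749) (7.6159, 5.2856) (14, 12.9077) (14, 13) (0, 13)]  |A|=94.7552
4. ⊥bis P2·P3 via (8.605,6.95): [(0, 6.9341) (9.0106, 6.9508) (14, 12.9077) (14, 13) (0, 13)]  |A|=69.9038
5. canonical 5-gon: [(0, 6.9341) (9.0106, 6.9508) (14, 12.9077) (14, 13) (0, 13)]
6. shoelace: 69.9038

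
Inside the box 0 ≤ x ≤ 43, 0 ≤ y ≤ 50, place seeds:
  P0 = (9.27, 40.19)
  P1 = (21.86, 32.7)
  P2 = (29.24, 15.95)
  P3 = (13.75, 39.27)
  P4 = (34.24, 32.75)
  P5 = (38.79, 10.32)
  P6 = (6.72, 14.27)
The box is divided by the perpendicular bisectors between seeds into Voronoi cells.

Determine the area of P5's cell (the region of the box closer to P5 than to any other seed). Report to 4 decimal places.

Area of P5's cell: 227.1214

1. box [0,43]×[0,50]: [(0, 0) (43, 0) (43, 50) (0, 50)]
2. ⊥bis P5·P0 via (24.03,25.255): [(0, 1.5066) (0, 0) (43, 0) (43, 44.0027)]  |A|=978.4497
3. ⊥bis P5·P1 via (30.325,21.51): [(1.8906, 0) (43, 0) (43, 31.0984)]  |A|=639.2171
4. ⊥bis P5·P2 via (34.015,13.135): [(26.2715, 0) (43, 0) (43, 28.376)]  |A|=237.3433
5. ⊥bis P5·P3 via (26.27,24.795): [(26.2715, 0) (43, 0) (43, 28.376)]  |A|=237.3433
6. ⊥bis P5·P4 via (36.515,21.535): [(39.3001, 22.1) (26.2715, 0) (43, 0) (43, 22.8505)]  |A|=227.1214
7. ⊥bis P5·P6 via (22.755,12.295): [(39.3001, 22.1) (26.2715, 0) (43, 0) (43, 22.8505)]  |A|=227.1214
8. canonical 4-gon: [(39.3001, 22.1) (26.2715, 0) (43, 0) (43, 22.8505)]
9. shoelace: 227.1214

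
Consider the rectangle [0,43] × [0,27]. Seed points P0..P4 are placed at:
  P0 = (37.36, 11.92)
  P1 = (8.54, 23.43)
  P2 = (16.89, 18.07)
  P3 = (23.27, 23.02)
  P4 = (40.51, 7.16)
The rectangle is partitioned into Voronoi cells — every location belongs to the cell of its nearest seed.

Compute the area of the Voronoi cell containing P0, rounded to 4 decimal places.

1. box [0,43]×[0,27]: [(0, 0) (43, 0) (43, 27) (0, 27)]
2. ⊥bis P0·P1 via (22.95,17.675): [(15.891, 0) (43, 0) (43, 27) (26.6742, 27)]  |A|=586.3696
3. ⊥bis P0·P2 via (27.125,14.995): [(22.6199, 0) (43, 0) (43, 27) (30.7318, 27)]  |A|=440.7522
4. ⊥bis P0·P3 via (30.315,17.47): [(26.3604, 12.4502) (22.6199, 0) (43, 0) (43, 27) (37.8227, 27)]  |A|=389.1668
5. ⊥bis P0·P4 via (38.935,9.54): [(26.3604, 12.4502) (22.6199, 0) (24.519, 0) (43, 12.2301) (43, 27) (37.8227, 27)]  |A|=276.1548
6. canonical 6-gon: [(26.3604, 12.4502) (22.6199, 0) (24.519, 0) (43, 12.2301) (43, 27) (37.8227, 27)]
7. shoelace: 276.1548

Area of P0's cell: 276.1548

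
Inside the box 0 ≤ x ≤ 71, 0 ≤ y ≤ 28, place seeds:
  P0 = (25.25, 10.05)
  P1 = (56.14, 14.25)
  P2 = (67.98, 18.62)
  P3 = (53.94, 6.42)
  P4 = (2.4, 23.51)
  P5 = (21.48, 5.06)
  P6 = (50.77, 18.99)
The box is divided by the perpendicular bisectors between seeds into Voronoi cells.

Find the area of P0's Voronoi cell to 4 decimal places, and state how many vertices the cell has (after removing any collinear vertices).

1. box [0,71]×[0,28]: [(0, 0) (71, 0) (71, 28) (0, 28)]
2. ⊥bis P0·P1 via (40.695,12.15): [(0, 0) (42.347, 0) (38.5399, 28) (0, 28)]  |A|=1132.4169
3. ⊥bis P0·P2 via (46.615,14.335): [(0, 0) (42.347, 0) (38.5399, 28) (0, 28)]  |A|=1132.4169
4. ⊥bis P0·P3 via (39.595,8.235): [(0, 0) (38.5531, 0) (40.3818, 14.4535) (38.5399, 28) (0, 28)]  |A|=1104.9992
5. ⊥bis P0·P4 via (13.825,16.78): [(3.9406, 0) (38.5531, 0) (40.3818, 14.4535) (38.5399, 28) (20.4342, 28)]  |A|=763.7515
6. ⊥bis P0·P5 via (23.365,7.555): [(13.0026, 15.3839) (33.3649, 0) (38.5531, 0) (40.3818, 14.4535) (38.5399, 28) (20.4342, 28)]  |A|=537.4216
7. ⊥bis P0·P6 via (38.01,14.52): [(13.0026, 15.3839) (33.3649, 0) (38.5531, 0) (39.7586, 9.5284) (33.2878, 28) (20.4342, 28)]  |A|=480.157
8. canonical 6-gon: [(13.0026, 15.3839) (33.3649, 0) (38.5531, 0) (39.7586, 9.5284) (33.2878, 28) (20.4342, 28)]
9. shoelace: 480.157

Area of P0's cell: 480.1570 (6 vertices)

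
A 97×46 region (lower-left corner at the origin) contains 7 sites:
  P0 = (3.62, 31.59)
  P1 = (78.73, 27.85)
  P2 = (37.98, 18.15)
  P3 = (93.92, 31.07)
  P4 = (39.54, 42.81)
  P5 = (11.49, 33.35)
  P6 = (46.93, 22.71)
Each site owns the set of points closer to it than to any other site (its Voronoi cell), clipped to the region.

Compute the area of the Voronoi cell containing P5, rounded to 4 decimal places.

1. box [0,97]×[0,46]: [(0, 0) (97, 0) (97, 46) (0, 46)]
2. ⊥bis P5·P0 via (7.555,32.47): [(14.8164, 0) (97, 0) (97, 46) (4.5292, 46)]  |A|=4017.0505
3. ⊥bis P5·P1 via (45.11,30.6): [(14.8164, 0) (42.607, 0) (46.3697, 46) (4.5292, 46)]  |A|=1601.5145
4. ⊥bis P5·P2 via (24.735,25.75): [(13.4544, 6.0905) (36.3545, 46) (4.5292, 46)]  |A|=635.0648
5. ⊥bis P5·P3 via (52.705,32.21): [(13.4544, 6.0905) (36.3545, 46) (4.5292, 46)]  |A|=635.0648
6. ⊥bis P5·P4 via (25.515,38.08): [(13.4544, 6.0905) (27.8453, 31.1705) (22.8439, 46) (4.5292, 46)]  |A|=534.8873
7. ⊥bis P5·P6 via (29.21,28.03): [(13.4544, 6.0905) (27.8453, 31.1705) (22.8439, 46) (4.5292, 46)]  |A|=534.8873
8. canonical 4-gon: [(13.4544, 6.0905) (27.8453, 31.1705) (22.8439, 46) (4.5292, 46)]
9. shoelace: 534.8873

Area of P5's cell: 534.8873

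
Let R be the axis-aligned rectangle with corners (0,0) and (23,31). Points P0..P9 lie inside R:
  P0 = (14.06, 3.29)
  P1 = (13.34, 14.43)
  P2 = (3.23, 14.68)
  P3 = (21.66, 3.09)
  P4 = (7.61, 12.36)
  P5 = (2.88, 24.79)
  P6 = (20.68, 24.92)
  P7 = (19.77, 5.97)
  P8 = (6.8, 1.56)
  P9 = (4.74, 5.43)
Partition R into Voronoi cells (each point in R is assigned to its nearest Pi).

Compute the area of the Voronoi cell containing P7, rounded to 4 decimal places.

Area of P7's cell: 57.9626

1. box [0,23]×[0,31]: [(0, 0) (23, 0) (23, 31) (0, 31)]
2. ⊥bis P7·P0 via (16.915,4.63): [(19.0881, 0) (23, 0) (23, 31) (4.5382, 31)]  |A|=346.7925
3. ⊥bis P7·P1 via (16.555,10.2): [(14.8934, 8.9371) (19.0881, 0) (23, 0) (23, 15.0985)]  |A|=78.6791
4. ⊥bis P7·P2 via (11.5,10.325): [(14.8934, 8.9371) (19.0881, 0) (23, 0) (23, 15.0985)]  |A|=78.6791
5. ⊥bis P7·P3 via (20.715,4.53): [(14.8934, 8.9371) (17.8457, 2.647) (23, 6.0295) (23, 15.0985)]  |A|=57.9626
6. ⊥bis P7·P4 via (13.69,9.165): [(14.8934, 8.9371) (17.8457, 2.647) (23, 6.0295) (23, 15.0985)]  |A|=57.9626
7. ⊥bis P7·P5 via (11.325,15.38): [(14.8934, 8.9371) (17.8457, 2.647) (23, 6.0295) (23, 15.0985)]  |A|=57.9626
8. ⊥bis P7·P6 via (20.225,15.445): [(14.8934, 8.9371) (17.8457, 2.647) (23, 6.0295) (23, 15.0985)]  |A|=57.9626
9. ⊥bis P7·P8 via (13.285,3.765): [(14.8934, 8.9371) (17.8457, 2.647) (23, 6.0295) (23, 15.0985)]  |A|=57.9626
10. ⊥bis P7·P9 via (12.255,5.7): [(14.8934, 8.9371) (17.8457, 2.647) (23, 6.0295) (23, 15.0985)]  |A|=57.9626
11. canonical 4-gon: [(14.8934, 8.9371) (17.8457, 2.647) (23, 6.0295) (23, 15.0985)]
12. shoelace: 57.9626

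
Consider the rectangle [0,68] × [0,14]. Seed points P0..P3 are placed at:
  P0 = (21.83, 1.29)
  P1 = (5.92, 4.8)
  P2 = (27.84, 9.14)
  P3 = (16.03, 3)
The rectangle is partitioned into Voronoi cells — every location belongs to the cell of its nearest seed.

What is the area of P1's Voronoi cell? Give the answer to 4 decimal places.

1. box [0,68]×[0,14]: [(0, 0) (68, 0) (68, 14) (0, 14)]
2. ⊥bis P1·P0 via (13.875,3.045): [(0, 0) (13.2032, 0) (16.2918, 14) (0, 14)]  |A|=206.4655
3. ⊥bis P1·P2 via (16.88,6.97): [(0, 0) (13.2032, 0) (15.8683, 12.08) (15.4881, 14) (0, 14)]  |A|=205.6939
4. ⊥bis P1·P3 via (10.975,3.9): [(0, 0) (10.2806, 0) (12.7732, 14) (0, 14)]  |A|=161.377
5. canonical 4-gon: [(0, 0) (10.2806, 0) (12.7732, 14) (0, 14)]
6. shoelace: 161.377

Area of P1's cell: 161.3770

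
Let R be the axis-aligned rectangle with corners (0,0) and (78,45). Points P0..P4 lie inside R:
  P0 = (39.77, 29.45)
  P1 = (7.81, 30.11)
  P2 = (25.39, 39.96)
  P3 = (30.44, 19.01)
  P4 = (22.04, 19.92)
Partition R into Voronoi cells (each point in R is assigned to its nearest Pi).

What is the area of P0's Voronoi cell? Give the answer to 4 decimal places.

Area of P0's cell: 1627.5993

1. box [0,78]×[0,45]: [(0, 0) (78, 0) (78, 45) (0, 45)]
2. ⊥bis P0·P1 via (23.79,29.78): [(23.175, 0) (78, 0) (78, 45) (24.1043, 45)]  |A|=2446.2152
3. ⊥bis P0·P2 via (32.58,34.705): [(23.6391, 22.4718) (23.175, 0) (78, 0) (78, 45) (40.1044, 45)]  |A|=2265.9893
4. ⊥bis P0·P3 via (35.105,24.23): [(28.9466, 29.7337) (62.2177, 0) (78, 0) (78, 45) (40.1044, 45)]  |A|=1627.5993
5. ⊥bis P0·P4 via (30.905,24.685): [(28.9466, 29.7337) (62.2177, 0) (78, 0) (78, 45) (40.1044, 45)]  |A|=1627.5993
6. canonical 5-gon: [(28.9466, 29.7337) (62.2177, 0) (78, 0) (78, 45) (40.1044, 45)]
7. shoelace: 1627.5993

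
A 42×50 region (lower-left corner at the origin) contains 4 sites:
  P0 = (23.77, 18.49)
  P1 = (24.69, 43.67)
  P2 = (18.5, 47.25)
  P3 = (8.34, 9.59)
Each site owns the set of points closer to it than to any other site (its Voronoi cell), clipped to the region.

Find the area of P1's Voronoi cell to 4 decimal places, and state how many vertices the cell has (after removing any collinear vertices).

1. box [0,42]×[0,50]: [(0, 0) (42, 0) (42, 50) (0, 50)]
2. ⊥bis P1·P0 via (24.23,31.08): [(0, 31.9653) (42, 30.4307) (42, 50) (0, 50)]  |A|=789.6834
3. ⊥bis P1·P2 via (21.595,45.46): [(13.5049, 31.4719) (42, 30.4307) (42, 50) (24.2207, 50)]  |A|=443.5222
4. ⊥bis P1·P3 via (16.515,26.63): [(13.5049, 31.4719) (42, 30.4307) (42, 50) (24.2207, 50)]  |A|=443.5222
5. canonical 4-gon: [(13.5049, 31.4719) (42, 30.4307) (42, 50) (24.2207, 50)]
6. shoelace: 443.5222

Area of P1's cell: 443.5222 (4 vertices)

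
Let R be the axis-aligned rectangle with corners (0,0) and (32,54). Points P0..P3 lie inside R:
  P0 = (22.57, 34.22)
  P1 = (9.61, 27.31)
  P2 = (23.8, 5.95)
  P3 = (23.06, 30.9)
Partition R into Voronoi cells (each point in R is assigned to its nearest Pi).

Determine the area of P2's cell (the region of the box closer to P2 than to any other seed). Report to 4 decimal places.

1. box [0,32]×[0,54]: [(0, 0) (32, 0) (32, 54) (0, 54)]
2. ⊥bis P2·P0 via (23.185,20.085): [(0, 19.0762) (0, 0) (32, 0) (32, 20.4685)]  |A|=632.7164
3. ⊥bis P2·P1 via (16.705,16.63): [(21.8161, 20.0254) (0, 5.5324) (0, 0) (32, 0) (32, 20.4685)]  |A|=484.9798
4. ⊥bis P2·P3 via (23.43,18.425): [(19.219, 18.3001) (0, 5.5324) (0, 0) (32, 0) (32, 18.6792)]  |A|=465.335
5. canonical 5-gon: [(19.219, 18.3001) (0, 5.5324) (0, 0) (32, 0) (32, 18.6792)]
6. shoelace: 465.335

Area of P2's cell: 465.3350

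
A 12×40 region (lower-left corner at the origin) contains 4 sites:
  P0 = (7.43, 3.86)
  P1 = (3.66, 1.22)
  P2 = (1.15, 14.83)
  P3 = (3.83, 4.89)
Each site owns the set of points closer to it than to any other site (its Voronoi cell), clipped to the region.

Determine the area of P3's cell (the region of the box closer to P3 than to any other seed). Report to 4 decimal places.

Area of P3's cell: 44.4977

1. box [0,12]×[0,40]: [(0, 0) (12, 0) (12, 40) (0, 40)]
2. ⊥bis P3·P0 via (5.63,4.375): [(0, 0) (4.3783, 0) (12, 26.6391) (12, 40) (0, 40)]  |A|=378.482
3. ⊥bis P3·P1 via (3.745,3.055): [(0, 3.2285) (5.2326, 2.9861) (12, 26.6391) (12, 40) (0, 40)]  |A|=363.4984
4. ⊥bis P3·P2 via (2.49,9.86): [(0, 9.1887) (0, 3.2285) (5.2326, 2.9861) (7.593, 11.2358)]  |A|=44.4977
5. canonical 4-gon: [(0, 9.1887) (0, 3.2285) (5.2326, 2.9861) (7.593, 11.2358)]
6. shoelace: 44.4977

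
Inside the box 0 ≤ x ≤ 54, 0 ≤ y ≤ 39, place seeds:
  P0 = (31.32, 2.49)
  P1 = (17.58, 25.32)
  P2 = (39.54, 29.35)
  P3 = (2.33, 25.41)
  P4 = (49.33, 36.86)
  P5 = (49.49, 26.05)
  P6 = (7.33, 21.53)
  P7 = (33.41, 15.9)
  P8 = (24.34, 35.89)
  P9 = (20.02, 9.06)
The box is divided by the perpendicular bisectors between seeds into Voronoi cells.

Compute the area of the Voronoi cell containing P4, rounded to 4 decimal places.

Area of P4's cell: 84.3974

1. box [0,54]×[0,39]: [(0, 0) (54, 0) (54, 39) (0, 39)]
2. ⊥bis P4·P0 via (40.325,19.675): [(54, 12.5093) (54, 39) (3.4455, 39)]  |A|=669.6136
3. ⊥bis P4·P1 via (33.455,31.09): [(36.9638, 21.4363) (54, 12.5093) (54, 39) (30.58, 39)]  |A|=431.3222
4. ⊥bis P4·P2 via (44.435,33.105): [(54, 20.6361) (54, 39) (39.9129, 39)]  |A|=129.347
5. ⊥bis P4·P3 via (25.83,31.135): [(54, 20.6361) (54, 39) (39.9129, 39)]  |A|=129.347
6. ⊥bis P4·P5 via (49.41,31.455): [(45.7424, 31.4007) (54, 31.5229) (54, 39) (39.9129, 39)]  |A|=84.3974
7. ⊥bis P4·P6 via (28.33,29.195): [(45.7424, 31.4007) (54, 31.5229) (54, 39) (39.9129, 39)]  |A|=84.3974
8. ⊥bis P4·P7 via (41.37,26.38): [(45.7424, 31.4007) (54, 31.5229) (54, 39) (39.9129, 39)]  |A|=84.3974
9. ⊥bis P4·P8 via (36.835,36.375): [(45.7424, 31.4007) (54, 31.5229) (54, 39) (39.9129, 39)]  |A|=84.3974
10. ⊥bis P4·P9 via (34.675,22.96): [(45.7424, 31.4007) (54, 31.5229) (54, 39) (39.9129, 39)]  |A|=84.3974
11. canonical 4-gon: [(45.7424, 31.4007) (54, 31.5229) (54, 39) (39.9129, 39)]
12. shoelace: 84.3974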